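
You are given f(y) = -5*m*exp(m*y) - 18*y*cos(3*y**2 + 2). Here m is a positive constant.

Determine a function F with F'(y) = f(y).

Integrate term by term and add the pieces.
Check: d/dy[-5*exp(m*y) - 3*sin(3*y**2 + 2)] = -5*m*exp(m*y) - 18*y*cos(3*y**2 + 2) = f(y).

An antiderivative is F(y) = -5*exp(m*y) - 3*sin(3*y**2 + 2).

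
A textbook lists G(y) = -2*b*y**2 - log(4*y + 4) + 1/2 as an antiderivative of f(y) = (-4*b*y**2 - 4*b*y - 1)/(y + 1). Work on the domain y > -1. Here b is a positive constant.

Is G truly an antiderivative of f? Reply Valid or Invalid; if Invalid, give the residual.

d/dy[G] = (-4*b*y**2 - 4*b*y - 1)/(y + 1)
This equals f(y) exactly, so the claim holds.

Valid. The derivative of G reproduces f.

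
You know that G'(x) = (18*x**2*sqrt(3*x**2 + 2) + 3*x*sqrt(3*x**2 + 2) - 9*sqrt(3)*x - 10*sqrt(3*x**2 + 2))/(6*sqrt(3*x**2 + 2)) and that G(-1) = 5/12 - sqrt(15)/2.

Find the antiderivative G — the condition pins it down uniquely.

Whatever form G(x) takes, its d/dx must return the stated G'(x).
A general antiderivative is x**3 + x**2/4 - 5*x/3 - 3*sqrt(x**2 + 2/3)/2 - 1 + C.
The condition gives C = 5/12 - sqrt(15)/2 - (-sqrt(15)/2 - 1/12) = 1/2.
So G(x) = x**3 + x**2/4 - 5*x/3 - 3*sqrt(x**2 + 2/3)/2 - 1/2.
Check: d/dx[x**3 + x**2/4 - 5*x/3 - 3*sqrt(x**2 + 2/3)/2 - 1/2] = (18*x**2*sqrt(3*x**2 + 2) + 3*x*sqrt(3*x**2 + 2) - 9*sqrt(3)*x - 10*sqrt(3*x**2 + 2))/(6*sqrt(3*x**2 + 2)) = G'(x).

G(x) = x**3 + x**2/4 - 5*x/3 - 3*sqrt(x**2 + 2/3)/2 - 1/2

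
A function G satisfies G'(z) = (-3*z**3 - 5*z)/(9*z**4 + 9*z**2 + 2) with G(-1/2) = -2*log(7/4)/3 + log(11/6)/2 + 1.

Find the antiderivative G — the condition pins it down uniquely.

G(z) = log(z**2 + 2/3)/2 - 2*log(3*z**2 + 1)/3 + log(2)/2 + 1

Any candidate G(z) must reproduce the stated G'(z) exactly.
A general antiderivative is log(2*z**2 + 4/3)/2 - 2*log(3*z**2 + 1)/3 + C.
The condition gives C = -2*log(7/4)/3 + log(11/6)/2 + 1 - (-2*log(7/4)/3 + log(11/6)/2) = 1.
So G(z) = log(z**2 + 2/3)/2 - 2*log(3*z**2 + 1)/3 + log(2)/2 + 1.
Check: d/dz[log(z**2 + 2/3)/2 - 2*log(3*z**2 + 1)/3 + log(2)/2 + 1] = (-3*z**3 - 5*z)/(9*z**4 + 9*z**2 + 2) = G'(z).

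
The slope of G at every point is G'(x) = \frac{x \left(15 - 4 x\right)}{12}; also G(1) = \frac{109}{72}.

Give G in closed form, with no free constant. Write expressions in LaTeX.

For G(x) to be correct, d/dx[G] must agree with the stated G'(x) identically.
A general antiderivative is - \frac{x^{3}}{9} + \frac{5 x^{2}}{8} + C.
The condition gives C = \frac{109}{72} - (\frac{37}{72}) = 1.
So G(x) = \frac{- 8 x^{3} + 45 x^{2} + 72}{72}.
Check: d/dx[\frac{- 8 x^{3} + 45 x^{2} + 72}{72}] = - \frac{x^{2}}{3} + \frac{5 x}{4}, which equals G'(x).

G(x) = \frac{- 8 x^{3} + 45 x^{2} + 72}{72}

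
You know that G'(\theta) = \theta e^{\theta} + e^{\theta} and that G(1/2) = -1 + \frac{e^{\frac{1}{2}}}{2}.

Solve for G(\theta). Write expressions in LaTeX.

G'(\theta) has the shape u'v + uv' for u = \theta and v = e^{\theta} — it is the derivative of the product u*v.
A general antiderivative is \theta e^{\theta} + C.
The condition gives C = -1 + \frac{e^{\frac{1}{2}}}{2} - (\frac{e^{\frac{1}{2}}}{2}) = -1.
So G(\theta) = \theta e^{\theta} - 1.
Check: d/d\theta[\theta e^{\theta} - 1] = \theta e^{\theta} + e^{\theta} = G'(\theta).

G(\theta) = \theta e^{\theta} - 1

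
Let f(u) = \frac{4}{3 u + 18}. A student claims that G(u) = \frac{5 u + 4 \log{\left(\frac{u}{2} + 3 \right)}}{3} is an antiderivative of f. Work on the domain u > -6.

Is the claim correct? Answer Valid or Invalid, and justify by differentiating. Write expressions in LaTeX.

Invalid: d/du[G] - f = \frac{5}{3}, which is not 0.

d/du[G] = \frac{5 u + 34}{3 u + 18}
d/du[G] - f(u) = \frac{5}{3} != 0.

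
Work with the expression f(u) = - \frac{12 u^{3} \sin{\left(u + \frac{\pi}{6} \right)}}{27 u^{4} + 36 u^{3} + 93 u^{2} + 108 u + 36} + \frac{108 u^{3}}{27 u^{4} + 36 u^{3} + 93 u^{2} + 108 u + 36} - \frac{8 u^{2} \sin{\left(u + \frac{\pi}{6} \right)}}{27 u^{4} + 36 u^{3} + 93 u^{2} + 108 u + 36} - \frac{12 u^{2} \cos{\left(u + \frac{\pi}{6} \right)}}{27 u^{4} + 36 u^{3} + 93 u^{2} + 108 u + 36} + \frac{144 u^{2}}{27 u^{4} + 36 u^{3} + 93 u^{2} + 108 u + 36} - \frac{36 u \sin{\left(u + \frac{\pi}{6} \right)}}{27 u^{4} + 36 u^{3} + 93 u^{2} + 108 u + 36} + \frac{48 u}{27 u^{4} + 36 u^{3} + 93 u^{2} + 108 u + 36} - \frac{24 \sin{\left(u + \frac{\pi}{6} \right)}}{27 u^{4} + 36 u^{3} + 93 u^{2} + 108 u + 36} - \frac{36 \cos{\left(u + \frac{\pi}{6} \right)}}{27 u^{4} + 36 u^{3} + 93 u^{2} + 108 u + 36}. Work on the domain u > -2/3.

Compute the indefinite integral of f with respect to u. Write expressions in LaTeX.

The integrand splits into summands that can be handled one at a time.
Check: d/du[\frac{2 \left(9 u \log{\left(u^{2} + 3 \right)} + 6 \log{\left(u^{2} + 3 \right)} + 2 \cos{\left(u + \frac{\pi}{6} \right)}\right)}{3 \left(3 u + 2\right)}] = \frac{- 12 u^{3} \sin{\left(u + \frac{\pi}{6} \right)} + 108 u^{3} - 8 u^{2} \sin{\left(u + \frac{\pi}{6} \right)} - 12 u^{2} \cos{\left(u + \frac{\pi}{6} \right)} + 144 u^{2} - 36 u \sin{\left(u + \frac{\pi}{6} \right)} + 48 u - 24 \sin{\left(u + \frac{\pi}{6} \right)} - 36 \cos{\left(u + \frac{\pi}{6} \right)}}{27 u^{4} + 36 u^{3} + 93 u^{2} + 108 u + 36}, which equals f(u).

F(u) = \frac{2 \left(9 u \log{\left(u^{2} + 3 \right)} + 6 \log{\left(u^{2} + 3 \right)} + 2 \cos{\left(u + \frac{\pi}{6} \right)}\right)}{3 \left(3 u + 2\right)} + C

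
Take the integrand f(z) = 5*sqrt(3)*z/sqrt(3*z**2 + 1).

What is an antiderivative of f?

An antiderivative is F(z) = 5*sqrt(3)*sqrt(3*z**2 + 1)/3.

f matches the chain-rule pattern g'(h)*h' with inner function h(z) = z**2 + 1/3; substituting u = h(z) collapses the integral.
Check: d/dz[5*sqrt(3)*sqrt(3*z**2 + 1)/3] = 5*sqrt(3)*z/sqrt(3*z**2 + 1) = f(z).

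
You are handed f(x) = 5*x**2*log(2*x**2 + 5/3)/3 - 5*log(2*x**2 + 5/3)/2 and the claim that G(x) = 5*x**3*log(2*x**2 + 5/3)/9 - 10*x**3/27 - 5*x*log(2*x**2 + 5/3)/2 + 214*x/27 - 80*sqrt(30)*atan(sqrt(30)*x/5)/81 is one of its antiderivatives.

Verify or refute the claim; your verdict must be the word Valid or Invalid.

d/dx[G] = 5*x**2*log(2*x**2 + 5/3)/3 - 5*log(2*x**2 + 5/3)/2 + 2
d/dx[G] - f(x) = 2 != 0.

Invalid: d/dx[G] - f = 2, which is not 0.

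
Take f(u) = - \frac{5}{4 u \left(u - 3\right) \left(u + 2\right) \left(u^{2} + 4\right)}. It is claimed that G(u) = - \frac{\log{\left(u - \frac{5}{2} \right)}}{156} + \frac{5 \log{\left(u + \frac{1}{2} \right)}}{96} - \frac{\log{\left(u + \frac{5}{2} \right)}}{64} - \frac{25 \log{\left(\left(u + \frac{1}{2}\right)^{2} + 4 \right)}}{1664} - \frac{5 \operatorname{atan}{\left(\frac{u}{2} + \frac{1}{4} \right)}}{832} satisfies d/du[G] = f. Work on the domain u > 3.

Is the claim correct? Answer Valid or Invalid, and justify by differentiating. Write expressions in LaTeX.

Invalid: d/du[G] - f = \frac{400 u^{4} + 80 u^{3} - 520 u^{2} - 910 u - 2125}{128 u^{10} + 64 u^{9} - 640 u^{8} - 1632 u^{7} - 6328 u^{6} + 116 u^{5} + 17620 u^{4} + 40872 u^{3} + 98000 u^{2} + 40800 u}, which is not 0.

d/du[G] = - \frac{40}{32 u^{5} + 48 u^{4} - 48 u^{3} - 232 u^{2} - 950 u - 425}
d/du[G] - f(u) = \frac{400 u^{4} + 80 u^{3} - 520 u^{2} - 910 u - 2125}{128 u^{10} + 64 u^{9} - 640 u^{8} - 1632 u^{7} - 6328 u^{6} + 116 u^{5} + 17620 u^{4} + 40872 u^{3} + 98000 u^{2} + 40800 u} != 0.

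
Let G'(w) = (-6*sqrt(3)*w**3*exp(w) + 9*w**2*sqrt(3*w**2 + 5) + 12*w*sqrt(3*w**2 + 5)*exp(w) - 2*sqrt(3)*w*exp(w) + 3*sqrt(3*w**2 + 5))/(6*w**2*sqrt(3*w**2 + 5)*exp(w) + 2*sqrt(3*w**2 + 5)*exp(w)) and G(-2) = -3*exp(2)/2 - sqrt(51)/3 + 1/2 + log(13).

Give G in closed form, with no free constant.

G(w) = -sqrt(w**2 + 5/3) + log(3*w**2 + 1) + 1/2 - 3*exp(-w)/2

Recover the given G'(w) by differentiating a candidate G(w); any mismatch rules it out.
A general antiderivative is -sqrt(w**2 + 5/3) + log(3*w**2 + 1) - 3*exp(-w)/2 + C.
The condition gives C = -3*exp(2)/2 - sqrt(51)/3 + 1/2 + log(13) - (-3*exp(2)/2 - sqrt(51)/3 + log(13)) = 1/2.
So G(w) = -sqrt(w**2 + 5/3) + log(3*w**2 + 1) + 1/2 - 3*exp(-w)/2.
Check: d/dw[-sqrt(w**2 + 5/3) + log(3*w**2 + 1) + 1/2 - 3*exp(-w)/2] = (-6*sqrt(3)*w**3*exp(w) + 9*w**2*sqrt(3*w**2 + 5) + 12*w*sqrt(3*w**2 + 5)*exp(w) - 2*sqrt(3)*w*exp(w) + 3*sqrt(3*w**2 + 5))/(6*w**2*sqrt(3*w**2 + 5)*exp(w) + 2*sqrt(3*w**2 + 5)*exp(w)) = G'(w).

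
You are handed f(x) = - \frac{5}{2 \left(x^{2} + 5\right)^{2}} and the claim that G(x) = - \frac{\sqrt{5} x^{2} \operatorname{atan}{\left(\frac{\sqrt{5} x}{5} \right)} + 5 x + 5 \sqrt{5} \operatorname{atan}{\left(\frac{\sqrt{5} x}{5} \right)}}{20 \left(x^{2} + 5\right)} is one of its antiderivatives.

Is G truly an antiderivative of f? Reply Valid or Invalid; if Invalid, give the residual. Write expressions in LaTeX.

Valid - the claim checks out under differentiation.

d/dx[G] = - \frac{5}{2 x^{4} + 20 x^{2} + 50}
This equals f(x) exactly, so the claim holds.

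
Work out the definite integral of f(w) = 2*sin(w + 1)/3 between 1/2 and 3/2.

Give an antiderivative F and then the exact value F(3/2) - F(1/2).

A candidate is checked by its d/dw: the result must match f(w).
F(w) = -2*cos(w + 1)/3 is an antiderivative of f.
Check: d/dw[-2*cos(w + 1)/3] = 2*sin(w + 1)/3 = f(w).
F(3/2) = -2*cos(5/2)/3; F(1/2) = -2*cos(3/2)/3.
Integral = F(3/2) - F(1/2) = 2*cos(3/2)/3 - 2*cos(5/2)/3.

Antiderivative: F(w) = -2*cos(w + 1)/3; value = 2*cos(3/2)/3 - 2*cos(5/2)/3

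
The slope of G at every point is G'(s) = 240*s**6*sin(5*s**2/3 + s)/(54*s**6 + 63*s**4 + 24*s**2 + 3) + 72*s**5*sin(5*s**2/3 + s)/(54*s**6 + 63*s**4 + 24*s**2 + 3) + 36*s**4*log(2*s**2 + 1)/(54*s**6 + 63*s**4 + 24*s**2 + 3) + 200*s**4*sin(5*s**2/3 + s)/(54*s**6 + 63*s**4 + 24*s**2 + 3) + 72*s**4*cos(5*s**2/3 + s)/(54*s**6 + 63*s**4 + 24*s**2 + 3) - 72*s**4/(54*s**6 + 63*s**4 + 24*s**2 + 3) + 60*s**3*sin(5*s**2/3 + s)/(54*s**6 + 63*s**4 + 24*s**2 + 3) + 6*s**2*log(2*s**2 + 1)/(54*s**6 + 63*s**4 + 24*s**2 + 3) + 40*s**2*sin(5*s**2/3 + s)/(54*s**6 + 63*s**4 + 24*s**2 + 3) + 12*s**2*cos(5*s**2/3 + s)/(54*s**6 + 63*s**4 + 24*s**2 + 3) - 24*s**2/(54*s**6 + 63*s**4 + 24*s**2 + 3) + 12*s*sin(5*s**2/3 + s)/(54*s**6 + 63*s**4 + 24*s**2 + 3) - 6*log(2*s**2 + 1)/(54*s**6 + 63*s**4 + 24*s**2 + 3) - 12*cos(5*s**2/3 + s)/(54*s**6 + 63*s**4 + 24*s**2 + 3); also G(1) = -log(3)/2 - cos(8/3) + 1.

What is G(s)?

G(s) = -2*s*(log(2*s**2 + 1)/2 + cos(5*s**2/3 + s))/(3*s**2/2 + 1/2) + 1

The integrand splits into summands that can be handled one at a time.
A general antiderivative is -2*s*(log(2*s**2 + 1)/2 + cos(5*s**2/3 + s))/(3*s**2/2 + 1/2) + C.
The condition gives C = -log(3)/2 - cos(8/3) + 1 - (-log(3)/2 - cos(8/3)) = 1.
So G(s) = -2*s*(log(2*s**2 + 1)/2 + cos(5*s**2/3 + s))/(3*s**2/2 + 1/2) + 1.
Check: d/ds[-2*s*(log(2*s**2 + 1)/2 + cos(5*s**2/3 + s))/(3*s**2/2 + 1/2) + 1] = (240*s**6*sin(5*s**2/3 + s) + 72*s**5*sin(5*s**2/3 + s) + 36*s**4*log(2*s**2 + 1) + 200*s**4*sin(5*s**2/3 + s) + 72*s**4*cos(5*s**2/3 + s) - 72*s**4 + 60*s**3*sin(5*s**2/3 + s) + 6*s**2*log(2*s**2 + 1) + 40*s**2*sin(5*s**2/3 + s) + 12*s**2*cos(5*s**2/3 + s) - 24*s**2 + 12*s*sin(5*s**2/3 + s) - 6*log(2*s**2 + 1) - 12*cos(5*s**2/3 + s))/(54*s**6 + 63*s**4 + 24*s**2 + 3), which equals G'(s).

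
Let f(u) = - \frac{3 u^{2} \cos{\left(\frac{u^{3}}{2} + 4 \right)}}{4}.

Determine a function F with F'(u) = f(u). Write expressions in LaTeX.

An antiderivative is F(u) = - \frac{\sin{\left(\frac{u^{3}}{2} + 4 \right)}}{2}.

The substitution w = \frac{u^{3}}{2} + 4 works: f is exactly (dF/dw)*(dw/du) for that inner function.
Check: d/du[- \frac{\sin{\left(\frac{u^{3}}{2} + 4 \right)}}{2}] = - \frac{3 u^{2} \cos{\left(\frac{u^{3}}{2} + 4 \right)}}{4} = f(u).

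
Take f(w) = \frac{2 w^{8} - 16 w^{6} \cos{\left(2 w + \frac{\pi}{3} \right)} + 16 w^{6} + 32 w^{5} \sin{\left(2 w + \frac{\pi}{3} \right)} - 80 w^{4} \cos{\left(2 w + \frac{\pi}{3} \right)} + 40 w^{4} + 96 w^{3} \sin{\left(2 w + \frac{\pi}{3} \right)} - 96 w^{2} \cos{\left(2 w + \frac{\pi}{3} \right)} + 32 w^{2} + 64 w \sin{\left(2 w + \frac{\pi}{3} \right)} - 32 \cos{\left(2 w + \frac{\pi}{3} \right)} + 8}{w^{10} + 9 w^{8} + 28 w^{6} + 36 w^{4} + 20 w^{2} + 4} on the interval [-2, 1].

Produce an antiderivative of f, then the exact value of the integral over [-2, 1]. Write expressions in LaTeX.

For F(w) to be correct the identity F'(w) - f(w) = 0 must hold.
F(w) = 2 \operatorname{atan}{\left(w \right)} - \frac{4 \sin{\left(2 w + \frac{\pi}{3} \right)}}{\frac{w^{4}}{2} + 2 w^{2} + 1} is an antiderivative of f.
Check: d/dw[2 \operatorname{atan}{\left(w \right)} - \frac{4 \sin{\left(2 w + \frac{\pi}{3} \right)}}{\frac{w^{4}}{2} + 2 w^{2} + 1}] = \frac{2 w^{8} - 16 w^{6} \cos{\left(2 w + \frac{\pi}{3} \right)} + 16 w^{6} + 32 w^{5} \sin{\left(2 w + \frac{\pi}{3} \right)} - 80 w^{4} \cos{\left(2 w + \frac{\pi}{3} \right)} + 40 w^{4} + 96 w^{3} \sin{\left(2 w + \frac{\pi}{3} \right)} - 96 w^{2} \cos{\left(2 w + \frac{\pi}{3} \right)} + 32 w^{2} + 64 w \sin{\left(2 w + \frac{\pi}{3} \right)} - 32 \cos{\left(2 w + \frac{\pi}{3} \right)} + 8}{w^{10} + 9 w^{8} + 28 w^{6} + 36 w^{4} + 20 w^{2} + 4} = f(w).
F(1) = - \frac{8 \sin{\left(\frac{\pi}{3} + 2 \right)}}{7} + \frac{\pi}{2}; F(-2) = - 2 \operatorname{atan}{\left(2 \right)} - \frac{4 \cos{\left(\frac{\pi}{6} + 4 \right)}}{17}.
Integral = F(1) - F(-2) = - \frac{8 \sin{\left(\frac{\pi}{3} + 2 \right)}}{7} + \frac{4 \cos{\left(\frac{\pi}{6} + 4 \right)}}{17} + \frac{\pi}{2} + 2 \operatorname{atan}{\left(2 \right)}.

Antiderivative: F(w) = 2 \operatorname{atan}{\left(w \right)} - \frac{4 \sin{\left(2 w + \frac{\pi}{3} \right)}}{\frac{w^{4}}{2} + 2 w^{2} + 1}; value = - \frac{8 \sin{\left(\frac{\pi}{3} + 2 \right)}}{7} + \frac{4 \cos{\left(\frac{\pi}{6} + 4 \right)}}{17} + \frac{\pi}{2} + 2 \operatorname{atan}{\left(2 \right)}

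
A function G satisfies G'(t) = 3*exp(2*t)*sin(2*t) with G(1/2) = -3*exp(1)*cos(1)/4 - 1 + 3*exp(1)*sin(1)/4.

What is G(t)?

Check a candidate G(t) by differentiating: d/dt[G] must match the given G'(t).
A general antiderivative is 3*exp(2*t)*sin(2*t)/4 - 3*exp(2*t)*cos(2*t)/4 + C.
The condition gives C = -3*exp(1)*cos(1)/4 - 1 + 3*exp(1)*sin(1)/4 - (-3*exp(1)*cos(1)/4 + 3*exp(1)*sin(1)/4) = -1.
So G(t) = 3*exp(2*t)*sin(2*t)/4 - 3*exp(2*t)*cos(2*t)/4 - 1.
Check: d/dt[3*exp(2*t)*sin(2*t)/4 - 3*exp(2*t)*cos(2*t)/4 - 1] = 3*exp(2*t)*sin(2*t) = G'(t).

G(t) = 3*exp(2*t)*sin(2*t)/4 - 3*exp(2*t)*cos(2*t)/4 - 1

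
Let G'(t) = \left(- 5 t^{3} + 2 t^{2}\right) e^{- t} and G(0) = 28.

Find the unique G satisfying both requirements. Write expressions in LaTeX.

G(t) = \left(5 t^{3} + 13 t^{2} + 26 t + 2 e^{t} + 26\right) e^{- t}

G'(t) has the shape u'v + uv' for u = 5 t^{3} + 13 t^{2} + 26 t + 26 and v = e^{- t} — it is the derivative of the product u*v.
A general antiderivative is \left(5 t^{3} + 13 t^{2} + 26 t + 26\right) e^{- t} + C.
The condition gives C = 28 - (26) = 2.
So G(t) = \left(5 t^{3} + 13 t^{2} + 26 t + 2 e^{t} + 26\right) e^{- t}.
Check: d/dt[\left(5 t^{3} + 13 t^{2} + 26 t + 2 e^{t} + 26\right) e^{- t}] = \left(- 5 t^{3} + 2 t^{2}\right) e^{- t} = G'(t).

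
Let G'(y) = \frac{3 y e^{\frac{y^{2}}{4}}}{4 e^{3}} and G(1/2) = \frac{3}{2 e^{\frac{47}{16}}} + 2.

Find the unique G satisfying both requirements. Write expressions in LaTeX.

G(y) = \frac{3 e^{\frac{y^{2}}{4} - 3}}{2} + 2

G'(y) matches the chain-rule pattern g'(h)*h' with inner function h(y) = \frac{y^{2}}{4} - 3; substituting u = h(y) collapses the integral.
A general antiderivative is \frac{3 e^{\frac{y^{2}}{4} - 3}}{2} + C.
The condition gives C = \frac{3}{2 e^{\frac{47}{16}}} + 2 - (\frac{3}{2 e^{\frac{47}{16}}}) = 2.
So G(y) = \frac{3 e^{\frac{y^{2}}{4} - 3}}{2} + 2.
Check: d/dy[\frac{3 e^{\frac{y^{2}}{4} - 3}}{2} + 2] = \frac{3 y e^{\frac{y^{2}}{4}}}{4 e^{3}} = G'(y).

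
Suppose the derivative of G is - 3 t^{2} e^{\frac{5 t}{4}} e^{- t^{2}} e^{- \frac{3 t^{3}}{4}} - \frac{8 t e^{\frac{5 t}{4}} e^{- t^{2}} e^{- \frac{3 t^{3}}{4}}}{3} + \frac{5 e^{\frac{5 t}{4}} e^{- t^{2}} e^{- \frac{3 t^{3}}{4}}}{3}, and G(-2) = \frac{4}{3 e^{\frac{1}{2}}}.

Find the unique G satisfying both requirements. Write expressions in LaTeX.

G'(t) matches the chain-rule pattern g'(h)*h' with inner function h(t) = - \frac{3 t^{3}}{4} - t^{2} + \frac{5 t}{4}; substituting u = h(t) collapses the integral.
A general antiderivative is \frac{4 e^{- \frac{3 t^{3}}{4} - t^{2} + \frac{5 t}{4}}}{3} + C.
The condition gives C = \frac{4}{3 e^{\frac{1}{2}}} - (\frac{4}{3 e^{\frac{1}{2}}}) = 0.
So G(t) = \frac{4 e^{- \frac{3 t^{3}}{4} - t^{2} + \frac{5 t}{4}}}{3}.
Check: d/dt[\frac{4 e^{- \frac{3 t^{3}}{4} - t^{2} + \frac{5 t}{4}}}{3}] = - 3 t^{2} e^{\frac{5 t}{4}} e^{- t^{2}} e^{- \frac{3 t^{3}}{4}} - \frac{8 t e^{\frac{5 t}{4}} e^{- t^{2}} e^{- \frac{3 t^{3}}{4}}}{3} + \frac{5 e^{\frac{5 t}{4}} e^{- t^{2}} e^{- \frac{3 t^{3}}{4}}}{3} = G'(t).

G(t) = \frac{4 e^{- \frac{3 t^{3}}{4} - t^{2} + \frac{5 t}{4}}}{3}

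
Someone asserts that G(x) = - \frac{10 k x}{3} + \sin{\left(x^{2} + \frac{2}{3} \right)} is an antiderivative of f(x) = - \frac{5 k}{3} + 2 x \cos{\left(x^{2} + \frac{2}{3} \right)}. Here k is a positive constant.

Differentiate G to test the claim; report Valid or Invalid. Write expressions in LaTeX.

Invalid: d/dx[G] - f = - \frac{5 k}{3}, which is not 0.

d/dx[G] = - \frac{10 k}{3} + 2 x \cos{\left(x^{2} + \frac{2}{3} \right)}
d/dx[G] - f(x) = - \frac{5 k}{3} != 0.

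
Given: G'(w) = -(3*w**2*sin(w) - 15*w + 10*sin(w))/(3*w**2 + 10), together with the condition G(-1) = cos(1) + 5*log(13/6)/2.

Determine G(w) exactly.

G(w) = (5*log(w**2/2 + 5/3) + 2*cos(w))/2

Differentiate the proposed G(w) back; it has to land on the given G'(w).
A general antiderivative is 5*log(w**2/2 + 5/3)/2 + cos(w) + C.
The condition gives C = cos(1) + 5*log(13/6)/2 - (cos(1) + 5*log(13/6)/2) = 0.
So G(w) = (5*log(w**2/2 + 5/3) + 2*cos(w))/2.
Check: d/dw[(5*log(w**2/2 + 5/3) + 2*cos(w))/2] = (-3*w**2*sin(w) + 15*w - 10*sin(w))/(3*w**2 + 10), which equals G'(w).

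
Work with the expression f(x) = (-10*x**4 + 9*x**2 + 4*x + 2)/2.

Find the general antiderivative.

F(x) = -x**5 + 3*x**3/2 + x**2 + x + C

Any candidate F(x) must reproduce f(x) exactly when differentiated.
Check: d/dx[-x**5 + 3*x**3/2 + x**2 + x] = -5*x**4 + 9*x**2/2 + 2*x + 1, which equals f(x).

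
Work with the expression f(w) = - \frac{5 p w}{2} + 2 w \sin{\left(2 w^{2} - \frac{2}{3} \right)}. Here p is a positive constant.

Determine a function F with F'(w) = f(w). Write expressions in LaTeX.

Integrate term by term and add the pieces.
Check: d/dw[\frac{- 5 p w^{2} - 2 \cos{\left(2 w^{2} - \frac{2}{3} \right)}}{4}] = - \frac{5 p w}{2} + 2 w \sin{\left(2 w^{2} - \frac{2}{3} \right)} = f(w).

An antiderivative is F(w) = \frac{- 5 p w^{2} - 2 \cos{\left(2 w^{2} - \frac{2}{3} \right)}}{4}.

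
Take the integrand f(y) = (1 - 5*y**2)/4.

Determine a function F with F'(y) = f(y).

An antiderivative is F(y) = -5*y**3/12 + y/4.

Any candidate F(y) must reproduce f(y) exactly when differentiated.
Check: d/dy[-5*y**3/12 + y/4] = 1/4 - 5*y**2/4, which equals f(y).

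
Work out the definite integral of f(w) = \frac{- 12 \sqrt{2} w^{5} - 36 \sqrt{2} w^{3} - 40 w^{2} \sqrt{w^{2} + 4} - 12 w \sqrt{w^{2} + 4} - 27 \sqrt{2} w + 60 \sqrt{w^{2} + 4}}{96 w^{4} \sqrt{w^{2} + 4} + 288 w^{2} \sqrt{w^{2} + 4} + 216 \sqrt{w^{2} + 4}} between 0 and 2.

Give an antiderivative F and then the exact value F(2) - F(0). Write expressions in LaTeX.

Antiderivative: F(w) = - \frac{6 \sqrt{2} w^{2} \sqrt{w^{2} + 4} - 20 w + 9 \sqrt{2} \sqrt{w^{2} + 4} - 3}{24 \left(2 w^{2} + 3\right)}; value = - \frac{25}{66} + \frac{\sqrt{2}}{4}

A first test for any F(w): its w-derivative must equal f(w) identically.
F(w) = - \frac{6 \sqrt{2} w^{2} \sqrt{w^{2} + 4} - 20 w + 9 \sqrt{2} \sqrt{w^{2} + 4} - 3}{24 \left(2 w^{2} + 3\right)} is an antiderivative of f.
Check: d/dw[- \frac{6 \sqrt{2} w^{2} \sqrt{w^{2} + 4} - 20 w + 9 \sqrt{2} \sqrt{w^{2} + 4} - 3}{24 \left(2 w^{2} + 3\right)}] = \frac{- 12 \sqrt{2} w^{5} - 36 \sqrt{2} w^{3} - 40 w^{2} \sqrt{w^{2} + 4} - 12 w \sqrt{w^{2} + 4} - 27 \sqrt{2} w + 60 \sqrt{w^{2} + 4}}{96 w^{4} \sqrt{w^{2} + 4} + 288 w^{2} \sqrt{w^{2} + 4} + 216 \sqrt{w^{2} + 4}} = f(w).
F(2) = - \frac{89}{264}; F(0) = \frac{1}{24} - \frac{\sqrt{2}}{4}.
Integral = F(2) - F(0) = - \frac{25}{66} + \frac{\sqrt{2}}{4}.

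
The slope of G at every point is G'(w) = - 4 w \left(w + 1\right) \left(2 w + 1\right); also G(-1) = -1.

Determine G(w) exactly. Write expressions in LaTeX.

The substitution u = w^{2} + w works: G'(w) is exactly (dG/du)*(du/dw) for that inner function.
A general antiderivative is - 2 \left(w^{2} + w\right)^{2} + C.
The condition gives C = -1 - (0) = -1.
So G(w) = - 2 w^{2} \left(w + 1\right)^{2} - 1.
Check: d/dw[- 2 w^{2} \left(w + 1\right)^{2} - 1] = - 8 w^{3} - 12 w^{2} - 4 w, which equals G'(w).

G(w) = - 2 w^{2} \left(w + 1\right)^{2} - 1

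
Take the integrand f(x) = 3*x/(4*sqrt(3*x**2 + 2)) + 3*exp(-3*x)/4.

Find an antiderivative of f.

An antiderivative is F(x) = (sqrt(3*x**2 + 2)*exp(3*x) - 1)*exp(-3*x)/4.

Integrate term by term and add the pieces.
Check: d/dx[(sqrt(3*x**2 + 2)*exp(3*x) - 1)*exp(-3*x)/4] = (3*x*exp(3*x) + 3*sqrt(3*x**2 + 2))*exp(-3*x)/(4*sqrt(3*x**2 + 2)), which equals f(x).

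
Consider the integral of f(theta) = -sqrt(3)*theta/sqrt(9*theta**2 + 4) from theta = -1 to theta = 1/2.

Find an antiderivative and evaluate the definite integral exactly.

f matches the chain-rule pattern g'(h)*h' with inner function h(theta) = 3*theta**2 + 4/3; substituting u = h(theta) collapses the integral.
F(theta) = -sqrt(3)*sqrt(9*theta**2 + 4)/9 is an antiderivative of f.
Check: d/dtheta[-sqrt(3)*sqrt(9*theta**2 + 4)/9] = -sqrt(3)*theta/sqrt(9*theta**2 + 4) = f(theta).
F(1/2) = -5*sqrt(3)/18; F(-1) = -sqrt(39)/9.
Integral = F(1/2) - F(-1) = -5*sqrt(3)/18 + sqrt(39)/9.

Antiderivative: F(theta) = -sqrt(3)*sqrt(9*theta**2 + 4)/9; value = -5*sqrt(3)/18 + sqrt(39)/9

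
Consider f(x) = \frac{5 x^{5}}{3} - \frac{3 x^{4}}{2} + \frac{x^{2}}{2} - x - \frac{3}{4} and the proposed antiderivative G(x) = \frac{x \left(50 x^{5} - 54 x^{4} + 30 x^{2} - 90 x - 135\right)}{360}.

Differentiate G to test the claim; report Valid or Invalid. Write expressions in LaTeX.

d/dx[G] = \frac{5 x^{5}}{6} - \frac{3 x^{4}}{4} + \frac{x^{2}}{4} - \frac{x}{2} - \frac{3}{8}
d/dx[G] - f(x) = - \frac{5 x^{5}}{6} + \frac{3 x^{4}}{4} - \frac{x^{2}}{4} + \frac{x}{2} + \frac{3}{8} != 0.

Invalid: d/dx[G] - f = - \frac{5 x^{5}}{6} + \frac{3 x^{4}}{4} - \frac{x^{2}}{4} + \frac{x}{2} + \frac{3}{8}, which is not 0.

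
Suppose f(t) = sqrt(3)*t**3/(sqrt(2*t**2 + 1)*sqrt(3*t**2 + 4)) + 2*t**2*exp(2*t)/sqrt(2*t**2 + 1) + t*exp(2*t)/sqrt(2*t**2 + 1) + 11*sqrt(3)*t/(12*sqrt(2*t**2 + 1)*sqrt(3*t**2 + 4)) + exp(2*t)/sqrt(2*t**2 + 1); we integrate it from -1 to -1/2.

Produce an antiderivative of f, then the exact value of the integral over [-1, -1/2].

Antiderivative: F(t) = sqrt(t**2 + 4/3)*sqrt(2*t**2 + 1)/4 + sqrt(2*t**2 + 1)*exp(2*t)/2; value = -sqrt(7)/4 - sqrt(3)*exp(-2)/2 + sqrt(6)*exp(-1)/4 + sqrt(38)/16

f has the shape u'v + uv' for u = -3*sqrt(2*t**2 + 1)/4 and v = -sqrt(t**2 + 4/3)/3 - 2*exp(2*t)/3 — it is the derivative of the product u*v.
F(t) = sqrt(t**2 + 4/3)*sqrt(2*t**2 + 1)/4 + sqrt(2*t**2 + 1)*exp(2*t)/2 is an antiderivative of f.
Check: d/dt[sqrt(t**2 + 4/3)*sqrt(2*t**2 + 1)/4 + sqrt(2*t**2 + 1)*exp(2*t)/2] = (12*t**3*sqrt(2*t**2 + 1) + 8*sqrt(3)*t**2*sqrt(2*t**2 + 1)*sqrt(3*t**2 + 4)*exp(2*t) + 4*sqrt(3)*t*sqrt(2*t**2 + 1)*sqrt(3*t**2 + 4)*exp(2*t) + 11*t*sqrt(2*t**2 + 1) + 4*sqrt(3)*sqrt(2*t**2 + 1)*sqrt(3*t**2 + 4)*exp(2*t))/(8*sqrt(3)*t**2*sqrt(3*t**2 + 4) + 4*sqrt(3)*sqrt(3*t**2 + 4)), which equals f(t).
F(-1/2) = sqrt(6)*exp(-1)/4 + sqrt(38)/16; F(-1) = sqrt(3)*exp(-2)/2 + sqrt(7)/4.
Integral = F(-1/2) - F(-1) = -sqrt(7)/4 - sqrt(3)*exp(-2)/2 + sqrt(6)*exp(-1)/4 + sqrt(38)/16.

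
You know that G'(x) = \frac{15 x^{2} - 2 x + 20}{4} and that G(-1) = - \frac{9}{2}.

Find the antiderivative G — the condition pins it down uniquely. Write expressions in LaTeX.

G(x) = \frac{5 x^{3}}{4} - \frac{x^{2}}{4} + 5 x + 2

A candidate passes only if d/dx[G] lands on the given G'(x) exactly.
A general antiderivative is \frac{5 x^{3}}{4} - \frac{x^{2}}{4} + 5 x + 1 + C.
The condition gives C = - \frac{9}{2} - (- \frac{11}{2}) = 1.
So G(x) = \frac{5 x^{3}}{4} - \frac{x^{2}}{4} + 5 x + 2.
Check: d/dx[\frac{5 x^{3}}{4} - \frac{x^{2}}{4} + 5 x + 2] = \frac{15 x^{2}}{4} - \frac{x}{2} + 5, which equals G'(x).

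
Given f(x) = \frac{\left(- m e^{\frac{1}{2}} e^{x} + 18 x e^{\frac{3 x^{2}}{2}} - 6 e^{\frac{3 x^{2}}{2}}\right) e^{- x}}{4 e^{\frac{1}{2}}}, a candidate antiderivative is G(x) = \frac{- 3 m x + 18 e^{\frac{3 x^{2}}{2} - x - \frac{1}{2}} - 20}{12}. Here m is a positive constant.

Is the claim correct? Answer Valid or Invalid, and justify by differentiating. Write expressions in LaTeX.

d/dx[G] = \frac{\left(- m e^{\frac{1}{2}} e^{x} e^{- \frac{3 x^{2}}{2}} + 18 x - 6\right) e^{- x} e^{\frac{3 x^{2}}{2}}}{4 e^{\frac{1}{2}}}
This equals f(x) exactly, so the claim holds.

Valid - differentiating G returns exactly f.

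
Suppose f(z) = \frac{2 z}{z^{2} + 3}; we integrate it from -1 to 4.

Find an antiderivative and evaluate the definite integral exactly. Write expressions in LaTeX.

Antiderivative: F(z) = \log{\left(2 z^{2} + 6 \right)}; value = - \log{\left(8 \right)} + \log{\left(38 \right)}

f matches the chain-rule pattern g'(h)*h' with inner function h(z) = 2 z^{2} + 6; substituting u = h(z) collapses the integral.
F(z) = \log{\left(2 z^{2} + 6 \right)} is an antiderivative of f.
Check: d/dz[\log{\left(2 z^{2} + 6 \right)}] = \frac{2 z}{z^{2} + 3} = f(z).
F(4) = \log{\left(38 \right)}; F(-1) = \log{\left(8 \right)}.
Integral = F(4) - F(-1) = - \log{\left(8 \right)} + \log{\left(38 \right)}.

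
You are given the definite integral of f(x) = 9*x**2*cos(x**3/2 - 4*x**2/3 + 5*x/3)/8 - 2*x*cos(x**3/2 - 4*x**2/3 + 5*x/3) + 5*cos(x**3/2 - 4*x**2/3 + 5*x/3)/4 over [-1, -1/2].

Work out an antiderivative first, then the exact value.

The substitution u = x**3/2 - 4*x**2/3 + 5*x/3 works: f is exactly (dF/du)*(du/dx) for that inner function.
F(x) = 3*sin(x**3/2 - 4*x**2/3 + 5*x/3)/4 is an antiderivative of f.
Check: d/dx[3*sin(x**3/2 - 4*x**2/3 + 5*x/3)/4] = 9*x**2*cos(x**3/2 - 4*x**2/3 + 5*x/3)/8 - 2*x*cos(x**3/2 - 4*x**2/3 + 5*x/3) + 5*cos(x**3/2 - 4*x**2/3 + 5*x/3)/4 = f(x).
F(-1/2) = -3*sin(59/48)/4; F(-1) = -3*sin(7/2)/4.
Integral = F(-1/2) - F(-1) = -3*sin(59/48)/4 + 3*sin(7/2)/4.

Antiderivative: F(x) = 3*sin(x**3/2 - 4*x**2/3 + 5*x/3)/4; value = -3*sin(59/48)/4 + 3*sin(7/2)/4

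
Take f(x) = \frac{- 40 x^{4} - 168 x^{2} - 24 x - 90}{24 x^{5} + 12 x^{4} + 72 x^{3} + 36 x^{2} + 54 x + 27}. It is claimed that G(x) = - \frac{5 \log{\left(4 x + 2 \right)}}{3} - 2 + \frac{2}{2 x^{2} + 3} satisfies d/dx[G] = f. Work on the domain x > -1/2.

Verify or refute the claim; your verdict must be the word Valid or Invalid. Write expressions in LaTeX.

Valid. The derivative of G reproduces f.

d/dx[G] = \frac{- 40 x^{4} - 168 x^{2} - 24 x - 90}{24 x^{5} + 12 x^{4} + 72 x^{3} + 36 x^{2} + 54 x + 27}
This equals f(x) exactly, so the claim holds.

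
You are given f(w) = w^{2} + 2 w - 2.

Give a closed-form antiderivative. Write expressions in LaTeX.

Integrate term by term and add the pieces.
Check: d/dw[\frac{w \left(w^{2} + 3 w - 6\right)}{3}] = w^{2} + 2 w - 2 = f(w).

An antiderivative is F(w) = \frac{w \left(w^{2} + 3 w - 6\right)}{3}.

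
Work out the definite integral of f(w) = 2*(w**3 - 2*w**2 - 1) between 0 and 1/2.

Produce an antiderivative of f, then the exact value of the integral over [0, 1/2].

Since d/dw undoes antidifferentiation here, F'(w) = f(w) is required of F(w).
F(w) = w*(3*w**3 - 8*w**2 - 12)/6 is an antiderivative of f.
Check: d/dw[w*(3*w**3 - 8*w**2 - 12)/6] = 2*w**3 - 4*w**2 - 2, which equals f(w).
F(1/2) = -109/96; F(0) = 0.
Integral = F(1/2) - F(0) = -109/96.

Antiderivative: F(w) = w*(3*w**3 - 8*w**2 - 12)/6; value = -109/96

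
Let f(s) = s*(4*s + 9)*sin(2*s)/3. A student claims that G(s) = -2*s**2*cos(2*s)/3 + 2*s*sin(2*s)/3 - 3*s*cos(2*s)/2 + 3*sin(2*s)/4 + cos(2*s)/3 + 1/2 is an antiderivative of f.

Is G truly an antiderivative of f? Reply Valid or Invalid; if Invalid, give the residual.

d/ds[G] = 4*s**2*sin(2*s)/3 + 3*s*sin(2*s)
This equals f(s) exactly, so the claim holds.

Valid - differentiating G returns exactly f.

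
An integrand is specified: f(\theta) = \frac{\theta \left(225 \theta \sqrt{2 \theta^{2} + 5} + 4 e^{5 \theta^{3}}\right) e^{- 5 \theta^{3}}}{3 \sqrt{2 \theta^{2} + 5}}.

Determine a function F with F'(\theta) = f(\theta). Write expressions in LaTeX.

An antiderivative is F(\theta) = \frac{\left(2 \sqrt{2 \theta^{2} + 5} e^{5 \theta^{3}} - 15\right) e^{- 5 \theta^{3}}}{3}.

Any candidate F(\theta) must reproduce f(\theta) exactly when differentiated.
Check: d/d\theta[\frac{\left(2 \sqrt{2 \theta^{2} + 5} e^{5 \theta^{3}} - 15\right) e^{- 5 \theta^{3}}}{3}] = \frac{\left(225 \theta^{2} \sqrt{2 \theta^{2} + 5} + 4 \theta e^{5 \theta^{3}}\right) e^{- 5 \theta^{3}}}{3 \sqrt{2 \theta^{2} + 5}}, which equals f(\theta).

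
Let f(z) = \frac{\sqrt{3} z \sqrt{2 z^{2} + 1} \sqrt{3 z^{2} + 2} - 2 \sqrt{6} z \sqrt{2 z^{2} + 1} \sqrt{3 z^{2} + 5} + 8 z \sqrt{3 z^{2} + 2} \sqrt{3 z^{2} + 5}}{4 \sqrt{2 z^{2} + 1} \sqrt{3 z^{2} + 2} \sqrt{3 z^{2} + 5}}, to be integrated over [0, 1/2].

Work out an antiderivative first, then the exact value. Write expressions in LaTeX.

Antiderivative: F(z) = \frac{12 \sqrt{2 z^{2} + 1} - 2 \sqrt{6} \sqrt{3 z^{2} + 2} + \sqrt{3} \sqrt{3 z^{2} + 5}}{12}; value = -1 - \frac{\sqrt{66}}{12} - \frac{\sqrt{15}}{12} + \frac{\sqrt{69}}{24} + \frac{\sqrt{3}}{3} + \frac{\sqrt{6}}{2}

Recover f(z) by differentiating a candidate F(z); any mismatch rules it out.
F(z) = \frac{12 \sqrt{2 z^{2} + 1} - 2 \sqrt{6} \sqrt{3 z^{2} + 2} + \sqrt{3} \sqrt{3 z^{2} + 5}}{12} is an antiderivative of f.
Check: d/dz[\frac{12 \sqrt{2 z^{2} + 1} - 2 \sqrt{6} \sqrt{3 z^{2} + 2} + \sqrt{3} \sqrt{3 z^{2} + 5}}{12}] = \frac{\sqrt{3} z \sqrt{2 z^{2} + 1} \sqrt{3 z^{2} + 2} - 2 \sqrt{6} z \sqrt{2 z^{2} + 1} \sqrt{3 z^{2} + 5} + 8 z \sqrt{3 z^{2} + 2} \sqrt{3 z^{2} + 5}}{4 \sqrt{2 z^{2} + 1} \sqrt{3 z^{2} + 2} \sqrt{3 z^{2} + 5}} = f(z).
F(1/2) = - \frac{\sqrt{66}}{12} + \frac{\sqrt{69}}{24} + \frac{\sqrt{6}}{2}; F(0) = - \frac{\sqrt{3}}{3} + \frac{\sqrt{15}}{12} + 1.
Integral = F(1/2) - F(0) = -1 - \frac{\sqrt{66}}{12} - \frac{\sqrt{15}}{12} + \frac{\sqrt{69}}{24} + \frac{\sqrt{3}}{3} + \frac{\sqrt{6}}{2}.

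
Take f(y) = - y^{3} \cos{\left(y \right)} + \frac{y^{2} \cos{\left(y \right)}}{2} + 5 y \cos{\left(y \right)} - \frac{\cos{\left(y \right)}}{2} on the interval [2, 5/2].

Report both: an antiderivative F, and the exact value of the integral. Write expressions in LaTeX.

Antiderivative: F(y) = - \frac{2 y^{3} \sin{\left(y \right)} - y^{2} \sin{\left(y \right)} + 6 y^{2} \cos{\left(y \right)} - 22 y \sin{\left(y \right)} - 2 y \cos{\left(y \right)} + 3 \sin{\left(y \right)} - 22 \cos{\left(y \right)}}{2}; value = - \frac{29 \sin{\left(2 \right)}}{2} - \cos{\left(2 \right)} - \frac{21 \cos{\left(\frac{5}{2} \right)}}{4} + \frac{27 \sin{\left(\frac{5}{2} \right)}}{2}

The integrand splits into summands that can be handled one at a time.
F(y) = - \frac{2 y^{3} \sin{\left(y \right)} - y^{2} \sin{\left(y \right)} + 6 y^{2} \cos{\left(y \right)} - 22 y \sin{\left(y \right)} - 2 y \cos{\left(y \right)} + 3 \sin{\left(y \right)} - 22 \cos{\left(y \right)}}{2} is an antiderivative of f.
Check: d/dy[- \frac{2 y^{3} \sin{\left(y \right)} - y^{2} \sin{\left(y \right)} + 6 y^{2} \cos{\left(y \right)} - 22 y \sin{\left(y \right)} - 2 y \cos{\left(y \right)} + 3 \sin{\left(y \right)} - 22 \cos{\left(y \right)}}{2}] = - y^{3} \cos{\left(y \right)} + \frac{y^{2} \cos{\left(y \right)}}{2} + 5 y \cos{\left(y \right)} - \frac{\cos{\left(y \right)}}{2} = f(y).
F(5/2) = - \frac{21 \cos{\left(\frac{5}{2} \right)}}{4} + \frac{27 \sin{\left(\frac{5}{2} \right)}}{2}; F(2) = \cos{\left(2 \right)} + \frac{29 \sin{\left(2 \right)}}{2}.
Integral = F(5/2) - F(2) = - \frac{29 \sin{\left(2 \right)}}{2} - \cos{\left(2 \right)} - \frac{21 \cos{\left(\frac{5}{2} \right)}}{4} + \frac{27 \sin{\left(\frac{5}{2} \right)}}{2}.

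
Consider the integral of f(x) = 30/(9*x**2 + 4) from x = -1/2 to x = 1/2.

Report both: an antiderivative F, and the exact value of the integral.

Check any antiderivative F(x) by computing F'(x) and comparing it with f(x).
F(x) = 5*atan(3*x/2) is an antiderivative of f.
Check: d/dx[5*atan(3*x/2)] = 30/(9*x**2 + 4) = f(x).
F(1/2) = 5*atan(3/4); F(-1/2) = -5*atan(3/4).
Integral = F(1/2) - F(-1/2) = 10*atan(3/4).

Antiderivative: F(x) = 5*atan(3*x/2); value = 10*atan(3/4)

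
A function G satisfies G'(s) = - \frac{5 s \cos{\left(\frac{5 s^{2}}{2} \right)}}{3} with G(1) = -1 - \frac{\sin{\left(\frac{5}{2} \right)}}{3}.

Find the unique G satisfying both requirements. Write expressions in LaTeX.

The substitution u = \frac{5 s^{2}}{2} works: G'(s) is exactly (dG/du)*(du/ds) for that inner function.
A general antiderivative is - \frac{\sin{\left(\frac{5 s^{2}}{2} \right)}}{3} + C.
The condition gives C = -1 - \frac{\sin{\left(\frac{5}{2} \right)}}{3} - (- \frac{\sin{\left(\frac{5}{2} \right)}}{3}) = -1.
So G(s) = - \frac{\sin{\left(\frac{5 s^{2}}{2} \right)}}{3} - 1.
Check: d/ds[- \frac{\sin{\left(\frac{5 s^{2}}{2} \right)}}{3} - 1] = - \frac{5 s \cos{\left(\frac{5 s^{2}}{2} \right)}}{3} = G'(s).

G(s) = - \frac{\sin{\left(\frac{5 s^{2}}{2} \right)}}{3} - 1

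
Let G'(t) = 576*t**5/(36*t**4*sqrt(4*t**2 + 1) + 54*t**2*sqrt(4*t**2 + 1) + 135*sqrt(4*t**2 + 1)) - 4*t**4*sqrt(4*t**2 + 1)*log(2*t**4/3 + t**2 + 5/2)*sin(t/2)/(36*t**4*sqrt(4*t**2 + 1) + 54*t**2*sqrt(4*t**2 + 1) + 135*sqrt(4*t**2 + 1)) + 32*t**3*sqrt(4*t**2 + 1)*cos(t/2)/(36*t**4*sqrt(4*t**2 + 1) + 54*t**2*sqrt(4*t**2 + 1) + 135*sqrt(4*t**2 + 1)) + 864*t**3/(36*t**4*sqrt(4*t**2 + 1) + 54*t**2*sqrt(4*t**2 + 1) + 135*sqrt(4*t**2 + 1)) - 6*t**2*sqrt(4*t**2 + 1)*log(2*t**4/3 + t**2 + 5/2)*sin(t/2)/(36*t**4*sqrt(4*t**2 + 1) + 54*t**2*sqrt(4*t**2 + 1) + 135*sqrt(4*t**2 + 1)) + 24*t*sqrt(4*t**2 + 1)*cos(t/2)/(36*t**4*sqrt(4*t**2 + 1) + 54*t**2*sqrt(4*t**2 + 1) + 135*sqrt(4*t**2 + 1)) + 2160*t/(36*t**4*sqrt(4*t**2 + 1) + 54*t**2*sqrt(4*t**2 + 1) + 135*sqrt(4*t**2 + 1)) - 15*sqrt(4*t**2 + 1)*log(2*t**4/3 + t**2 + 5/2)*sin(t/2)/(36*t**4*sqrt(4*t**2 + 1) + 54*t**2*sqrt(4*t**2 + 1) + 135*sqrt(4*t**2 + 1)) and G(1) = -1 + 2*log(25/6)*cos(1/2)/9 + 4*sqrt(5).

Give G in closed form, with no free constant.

The integrand splits into summands that can be handled one at a time.
A general antiderivative is 4*sqrt(4*t**2 + 1) + 2*log(2*t**4/3 + t**2 + 5/2)*cos(t/2)/9 + C.
The condition gives C = -1 + 2*log(25/6)*cos(1/2)/9 + 4*sqrt(5) - (2*log(25/6)*cos(1/2)/9 + 4*sqrt(5)) = -1.
So G(t) = 4*sqrt(4*t**2 + 1) + 2*log(2*t**4/3 + t**2 + 5/2)*cos(t/2)/9 - 1.
Check: d/dt[4*sqrt(4*t**2 + 1) + 2*log(2*t**4/3 + t**2 + 5/2)*cos(t/2)/9 - 1] = (576*t**5 - 4*t**4*sqrt(4*t**2 + 1)*log(2*t**4/3 + t**2 + 5/2)*sin(t/2) + 32*t**3*sqrt(4*t**2 + 1)*cos(t/2) + 864*t**3 - 6*t**2*sqrt(4*t**2 + 1)*log(2*t**4/3 + t**2 + 5/2)*sin(t/2) + 24*t*sqrt(4*t**2 + 1)*cos(t/2) + 2160*t - 15*sqrt(4*t**2 + 1)*log(2*t**4/3 + t**2 + 5/2)*sin(t/2))/(36*t**4*sqrt(4*t**2 + 1) + 54*t**2*sqrt(4*t**2 + 1) + 135*sqrt(4*t**2 + 1)), which equals G'(t).

G(t) = 4*sqrt(4*t**2 + 1) + 2*log(2*t**4/3 + t**2 + 5/2)*cos(t/2)/9 - 1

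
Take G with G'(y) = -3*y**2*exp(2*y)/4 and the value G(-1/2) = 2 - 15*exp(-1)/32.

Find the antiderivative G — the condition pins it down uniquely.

G(y) = -3*y**2*exp(2*y)/8 + 3*y*exp(2*y)/8 - 3*exp(2*y)/16 + 2

Recognize the product-rule pattern: G'(y) = u'v + uv' with u = -3*y**2/8 + 3*y/8 - 3/16, v = exp(2*y), so integration by parts undoes it.
A general antiderivative is (-6*y**2 + 6*y - 3)*exp(2*y)/16 + C.
The condition gives C = 2 - 15*exp(-1)/32 - (-15*exp(-1)/32) = 2.
So G(y) = -3*y**2*exp(2*y)/8 + 3*y*exp(2*y)/8 - 3*exp(2*y)/16 + 2.
Check: d/dy[-3*y**2*exp(2*y)/8 + 3*y*exp(2*y)/8 - 3*exp(2*y)/16 + 2] = -3*y**2*exp(2*y)/4 = G'(y).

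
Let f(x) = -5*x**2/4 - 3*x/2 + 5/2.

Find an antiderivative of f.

Integrate term by term and add the pieces.
Check: d/dx[-x*(5*x**2 + 9*x - 30)/12] = -5*x**2/4 - 3*x/2 + 5/2 = f(x).

An antiderivative is F(x) = -x*(5*x**2 + 9*x - 30)/12.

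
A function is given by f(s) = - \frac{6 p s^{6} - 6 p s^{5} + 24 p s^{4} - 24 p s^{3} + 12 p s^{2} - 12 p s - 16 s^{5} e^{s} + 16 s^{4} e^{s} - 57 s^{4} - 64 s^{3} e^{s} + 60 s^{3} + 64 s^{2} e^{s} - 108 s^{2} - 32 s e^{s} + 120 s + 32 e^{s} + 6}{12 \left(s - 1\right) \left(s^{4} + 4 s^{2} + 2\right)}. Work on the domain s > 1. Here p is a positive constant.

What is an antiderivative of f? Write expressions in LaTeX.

A candidate is checked by its d/ds: the result must match f(s).
Check: d/ds[- \frac{p s^{2}}{4} + \frac{4 e^{s}}{3} - \frac{\log{\left(s - 1 \right)}}{4} + \frac{5 \log{\left(\frac{s^{4}}{2} + 2 s^{2} + 1 \right)}}{4}] = \frac{- 6 p s^{6} + 6 p s^{5} - 24 p s^{4} + 24 p s^{3} - 12 p s^{2} + 12 p s + 16 s^{5} e^{s} - 16 s^{4} e^{s} + 57 s^{4} + 64 s^{3} e^{s} - 60 s^{3} - 64 s^{2} e^{s} + 108 s^{2} + 32 s e^{s} - 120 s - 32 e^{s} - 6}{12 s^{5} - 12 s^{4} + 48 s^{3} - 48 s^{2} + 24 s - 24}, which equals f(s).

An antiderivative is F(s) = - \frac{p s^{2}}{4} + \frac{4 e^{s}}{3} - \frac{\log{\left(s - 1 \right)}}{4} + \frac{5 \log{\left(\frac{s^{4}}{2} + 2 s^{2} + 1 \right)}}{4}.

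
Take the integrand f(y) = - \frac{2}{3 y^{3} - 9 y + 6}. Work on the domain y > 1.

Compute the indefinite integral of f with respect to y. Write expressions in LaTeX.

F(y) = \frac{2 \log{\left(y - 1 \right)}}{27} - \frac{2 \log{\left(y + 2 \right)}}{27} + \frac{2}{9 y - 9} + C

Factor the denominator (3 \left(y - 1\right)^{2} \left(y + 2\right)) and decompose: f = - \frac{2}{27 \left(y + 2\right)} + \frac{2}{27 \left(y - 1\right)} - \frac{2}{9 \left(y - 1\right)^{2}}; each piece integrates to a log, atan, or power term.
Check: d/dy[\frac{2 \log{\left(y - 1 \right)}}{27} - \frac{2 \log{\left(y + 2 \right)}}{27} + \frac{2}{9 y - 9}] = - \frac{2}{3 y^{3} - 9 y + 6} = f(y).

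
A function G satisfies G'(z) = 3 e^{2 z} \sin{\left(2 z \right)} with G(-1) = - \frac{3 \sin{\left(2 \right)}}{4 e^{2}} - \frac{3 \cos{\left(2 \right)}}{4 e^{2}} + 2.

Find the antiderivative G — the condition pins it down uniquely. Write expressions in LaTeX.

G(z) = \frac{3 e^{2 z} \sin{\left(2 z \right)}}{4} - \frac{3 e^{2 z} \cos{\left(2 z \right)}}{4} + 2

Differentiate the proposed G(z) back; it has to land on the given G'(z).
A general antiderivative is \frac{3 e^{2 z} \sin{\left(2 z \right)}}{4} - \frac{3 e^{2 z} \cos{\left(2 z \right)}}{4} + C.
The condition gives C = - \frac{3 \sin{\left(2 \right)}}{4 e^{2}} - \frac{3 \cos{\left(2 \right)}}{4 e^{2}} + 2 - (- \frac{3 \sin{\left(2 \right)}}{4 e^{2}} - \frac{3 \cos{\left(2 \right)}}{4 e^{2}}) = 2.
So G(z) = \frac{3 e^{2 z} \sin{\left(2 z \right)}}{4} - \frac{3 e^{2 z} \cos{\left(2 z \right)}}{4} + 2.
Check: d/dz[\frac{3 e^{2 z} \sin{\left(2 z \right)}}{4} - \frac{3 e^{2 z} \cos{\left(2 z \right)}}{4} + 2] = 3 e^{2 z} \sin{\left(2 z \right)} = G'(z).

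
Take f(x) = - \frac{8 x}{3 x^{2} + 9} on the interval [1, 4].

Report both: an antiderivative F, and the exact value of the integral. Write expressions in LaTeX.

f matches the chain-rule pattern g'(h)*h' with inner function h(x) = x^{2} + 3; substituting u = h(x) collapses the integral.
F(x) = - \frac{4 \log{\left(x^{2} + 3 \right)}}{3} is an antiderivative of f.
Check: d/dx[- \frac{4 \log{\left(x^{2} + 3 \right)}}{3}] = - \frac{8 x}{3 x^{2} + 9} = f(x).
F(4) = - \frac{4 \log{\left(19 \right)}}{3}; F(1) = - \frac{4 \log{\left(4 \right)}}{3}.
Integral = F(4) - F(1) = - \frac{4 \log{\left(19 \right)}}{3} + \frac{4 \log{\left(4 \right)}}{3}.

Antiderivative: F(x) = - \frac{4 \log{\left(x^{2} + 3 \right)}}{3}; value = - \frac{4 \log{\left(19 \right)}}{3} + \frac{4 \log{\left(4 \right)}}{3}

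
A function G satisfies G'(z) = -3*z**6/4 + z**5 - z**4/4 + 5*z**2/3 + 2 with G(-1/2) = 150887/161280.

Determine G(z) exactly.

G(z) = -(135*z**7 - 210*z**6 + 63*z**5 - 700*z**3 - 2520*z - 2520)/1260

Integrate term by term and add the pieces.
A general antiderivative is -3*z**7/28 + z**6/6 - z**5/20 + 5*z**3/9 + 2*z + C.
The condition gives C = 150887/161280 - (-171673/161280) = 2.
So G(z) = -(135*z**7 - 210*z**6 + 63*z**5 - 700*z**3 - 2520*z - 2520)/1260.
Check: d/dz[-(135*z**7 - 210*z**6 + 63*z**5 - 700*z**3 - 2520*z - 2520)/1260] = -3*z**6/4 + z**5 - z**4/4 + 5*z**2/3 + 2 = G'(z).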